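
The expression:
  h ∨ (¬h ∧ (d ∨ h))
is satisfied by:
  {d: True, h: True}
  {d: True, h: False}
  {h: True, d: False}


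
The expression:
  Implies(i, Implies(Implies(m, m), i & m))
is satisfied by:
  {m: True, i: False}
  {i: False, m: False}
  {i: True, m: True}


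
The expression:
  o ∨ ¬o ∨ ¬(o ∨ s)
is always true.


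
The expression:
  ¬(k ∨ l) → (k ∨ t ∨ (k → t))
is always true.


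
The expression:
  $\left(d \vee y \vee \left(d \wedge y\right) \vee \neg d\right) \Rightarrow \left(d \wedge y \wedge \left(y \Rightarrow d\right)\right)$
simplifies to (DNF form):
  $d \wedge y$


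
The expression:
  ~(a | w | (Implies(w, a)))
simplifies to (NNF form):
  False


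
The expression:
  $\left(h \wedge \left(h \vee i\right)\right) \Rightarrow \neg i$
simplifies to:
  $\neg h \vee \neg i$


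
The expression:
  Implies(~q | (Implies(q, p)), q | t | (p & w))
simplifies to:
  q | t | (p & w)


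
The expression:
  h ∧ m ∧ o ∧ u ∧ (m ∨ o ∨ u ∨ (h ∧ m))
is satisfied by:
  {h: True, m: True, u: True, o: True}


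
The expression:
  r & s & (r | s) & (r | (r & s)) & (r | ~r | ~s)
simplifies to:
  r & s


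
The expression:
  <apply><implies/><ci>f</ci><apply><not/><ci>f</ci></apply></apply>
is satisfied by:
  {f: False}


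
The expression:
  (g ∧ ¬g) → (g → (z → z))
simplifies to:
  True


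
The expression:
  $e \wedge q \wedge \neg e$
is never true.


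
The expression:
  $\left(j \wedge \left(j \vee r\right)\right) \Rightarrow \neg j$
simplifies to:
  $\neg j$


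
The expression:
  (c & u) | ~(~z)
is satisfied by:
  {z: True, c: True, u: True}
  {z: True, c: True, u: False}
  {z: True, u: True, c: False}
  {z: True, u: False, c: False}
  {c: True, u: True, z: False}


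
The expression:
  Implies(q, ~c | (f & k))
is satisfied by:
  {f: True, k: True, c: False, q: False}
  {f: True, k: False, c: False, q: False}
  {k: True, q: False, f: False, c: False}
  {q: False, k: False, f: False, c: False}
  {q: True, f: True, k: True, c: False}
  {q: True, f: True, k: False, c: False}
  {q: True, k: True, f: False, c: False}
  {q: True, k: False, f: False, c: False}
  {c: True, f: True, k: True, q: False}
  {c: True, f: True, k: False, q: False}
  {c: True, k: True, f: False, q: False}
  {c: True, k: False, f: False, q: False}
  {q: True, c: True, f: True, k: True}


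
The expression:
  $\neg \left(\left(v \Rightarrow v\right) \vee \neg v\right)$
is never true.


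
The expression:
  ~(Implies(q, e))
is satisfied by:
  {q: True, e: False}


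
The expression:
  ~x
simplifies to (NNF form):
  ~x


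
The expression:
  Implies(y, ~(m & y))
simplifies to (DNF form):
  ~m | ~y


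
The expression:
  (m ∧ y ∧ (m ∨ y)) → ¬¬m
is always true.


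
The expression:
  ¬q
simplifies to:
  ¬q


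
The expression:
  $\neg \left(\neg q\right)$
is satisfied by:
  {q: True}


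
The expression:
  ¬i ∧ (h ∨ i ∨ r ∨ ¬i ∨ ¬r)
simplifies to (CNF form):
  ¬i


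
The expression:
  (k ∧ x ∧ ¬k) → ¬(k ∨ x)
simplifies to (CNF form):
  True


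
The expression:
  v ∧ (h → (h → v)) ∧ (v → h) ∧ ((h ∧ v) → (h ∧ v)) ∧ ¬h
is never true.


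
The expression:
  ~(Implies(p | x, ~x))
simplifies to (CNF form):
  x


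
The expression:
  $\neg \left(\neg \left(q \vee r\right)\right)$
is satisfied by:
  {r: True, q: True}
  {r: True, q: False}
  {q: True, r: False}


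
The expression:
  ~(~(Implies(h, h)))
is always true.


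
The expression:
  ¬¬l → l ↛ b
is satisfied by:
  {l: False, b: False}
  {b: True, l: False}
  {l: True, b: False}


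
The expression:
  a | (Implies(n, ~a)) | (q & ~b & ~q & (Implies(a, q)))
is always true.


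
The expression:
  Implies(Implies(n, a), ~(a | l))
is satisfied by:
  {n: True, l: False, a: False}
  {l: False, a: False, n: False}
  {n: True, l: True, a: False}


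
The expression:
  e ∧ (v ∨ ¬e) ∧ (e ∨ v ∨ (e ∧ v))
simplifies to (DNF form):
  e ∧ v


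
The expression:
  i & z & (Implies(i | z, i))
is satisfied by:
  {z: True, i: True}


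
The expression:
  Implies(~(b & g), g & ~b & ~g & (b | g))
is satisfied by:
  {b: True, g: True}


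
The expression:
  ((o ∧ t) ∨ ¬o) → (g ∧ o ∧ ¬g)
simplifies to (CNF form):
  o ∧ ¬t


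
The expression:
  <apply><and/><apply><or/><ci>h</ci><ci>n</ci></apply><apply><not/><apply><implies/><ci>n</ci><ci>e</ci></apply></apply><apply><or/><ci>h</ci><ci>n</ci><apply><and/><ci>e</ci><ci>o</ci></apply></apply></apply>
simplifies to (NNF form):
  <apply><and/><ci>n</ci><apply><not/><ci>e</ci></apply></apply>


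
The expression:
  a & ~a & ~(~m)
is never true.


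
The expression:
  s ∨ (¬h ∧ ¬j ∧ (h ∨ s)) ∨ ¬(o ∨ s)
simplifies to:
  s ∨ ¬o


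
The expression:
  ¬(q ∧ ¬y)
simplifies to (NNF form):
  y ∨ ¬q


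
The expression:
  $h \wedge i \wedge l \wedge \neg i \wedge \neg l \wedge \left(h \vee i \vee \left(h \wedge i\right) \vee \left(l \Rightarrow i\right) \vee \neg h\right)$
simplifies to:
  $\text{False}$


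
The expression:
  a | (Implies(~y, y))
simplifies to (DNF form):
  a | y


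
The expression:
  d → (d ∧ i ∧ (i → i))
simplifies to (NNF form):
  i ∨ ¬d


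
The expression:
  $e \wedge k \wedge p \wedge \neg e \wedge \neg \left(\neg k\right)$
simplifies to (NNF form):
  $\text{False}$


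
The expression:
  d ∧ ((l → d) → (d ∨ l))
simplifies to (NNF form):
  d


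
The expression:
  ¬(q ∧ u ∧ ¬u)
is always true.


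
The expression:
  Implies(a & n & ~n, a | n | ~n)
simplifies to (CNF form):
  True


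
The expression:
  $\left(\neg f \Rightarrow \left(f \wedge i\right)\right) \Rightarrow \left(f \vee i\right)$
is always true.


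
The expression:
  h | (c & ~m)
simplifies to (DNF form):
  h | (c & ~m)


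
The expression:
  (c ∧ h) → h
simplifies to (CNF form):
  True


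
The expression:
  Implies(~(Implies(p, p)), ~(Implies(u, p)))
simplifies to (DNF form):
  True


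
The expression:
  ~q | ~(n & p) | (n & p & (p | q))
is always true.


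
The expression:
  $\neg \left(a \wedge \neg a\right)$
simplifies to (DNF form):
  $\text{True}$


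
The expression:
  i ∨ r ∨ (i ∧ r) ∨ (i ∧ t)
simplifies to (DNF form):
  i ∨ r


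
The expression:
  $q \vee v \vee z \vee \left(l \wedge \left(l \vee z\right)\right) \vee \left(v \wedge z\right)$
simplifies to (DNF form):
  $l \vee q \vee v \vee z$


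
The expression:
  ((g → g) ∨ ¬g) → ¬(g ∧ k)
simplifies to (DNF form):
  ¬g ∨ ¬k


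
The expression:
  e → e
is always true.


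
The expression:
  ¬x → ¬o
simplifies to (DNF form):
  x ∨ ¬o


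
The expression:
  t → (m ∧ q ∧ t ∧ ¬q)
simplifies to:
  ¬t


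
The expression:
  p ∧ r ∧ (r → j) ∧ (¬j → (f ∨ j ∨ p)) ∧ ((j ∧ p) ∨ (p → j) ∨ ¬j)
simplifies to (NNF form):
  j ∧ p ∧ r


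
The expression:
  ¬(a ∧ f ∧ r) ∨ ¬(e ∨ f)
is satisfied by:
  {a: False, r: False, f: False}
  {f: True, a: False, r: False}
  {r: True, a: False, f: False}
  {f: True, r: True, a: False}
  {a: True, f: False, r: False}
  {f: True, a: True, r: False}
  {r: True, a: True, f: False}


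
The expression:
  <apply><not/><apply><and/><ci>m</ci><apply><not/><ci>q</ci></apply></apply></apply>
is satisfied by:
  {q: True, m: False}
  {m: False, q: False}
  {m: True, q: True}


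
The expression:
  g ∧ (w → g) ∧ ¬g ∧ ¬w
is never true.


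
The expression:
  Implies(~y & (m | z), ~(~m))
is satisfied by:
  {y: True, m: True, z: False}
  {y: True, m: False, z: False}
  {m: True, y: False, z: False}
  {y: False, m: False, z: False}
  {y: True, z: True, m: True}
  {y: True, z: True, m: False}
  {z: True, m: True, y: False}


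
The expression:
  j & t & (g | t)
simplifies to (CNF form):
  j & t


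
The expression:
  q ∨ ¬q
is always true.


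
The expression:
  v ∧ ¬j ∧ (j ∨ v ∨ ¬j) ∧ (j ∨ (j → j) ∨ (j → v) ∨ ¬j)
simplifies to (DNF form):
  v ∧ ¬j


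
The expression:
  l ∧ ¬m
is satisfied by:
  {l: True, m: False}


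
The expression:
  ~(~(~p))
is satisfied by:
  {p: False}


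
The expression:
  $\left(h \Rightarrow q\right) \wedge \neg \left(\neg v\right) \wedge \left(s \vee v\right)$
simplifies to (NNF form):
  $v \wedge \left(q \vee \neg h\right)$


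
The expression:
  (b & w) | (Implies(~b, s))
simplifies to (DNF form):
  b | s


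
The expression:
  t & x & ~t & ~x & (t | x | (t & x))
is never true.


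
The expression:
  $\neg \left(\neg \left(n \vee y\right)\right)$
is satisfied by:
  {n: True, y: True}
  {n: True, y: False}
  {y: True, n: False}


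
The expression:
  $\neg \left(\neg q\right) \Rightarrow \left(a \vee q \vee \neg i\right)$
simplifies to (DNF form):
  $\text{True}$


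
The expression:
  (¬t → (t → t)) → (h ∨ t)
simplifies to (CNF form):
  h ∨ t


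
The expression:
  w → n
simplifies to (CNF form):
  n ∨ ¬w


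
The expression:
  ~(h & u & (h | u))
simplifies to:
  ~h | ~u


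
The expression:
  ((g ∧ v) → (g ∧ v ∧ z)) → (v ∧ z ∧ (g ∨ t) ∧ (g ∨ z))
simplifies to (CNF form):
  v ∧ (g ∨ t) ∧ (g ∨ z)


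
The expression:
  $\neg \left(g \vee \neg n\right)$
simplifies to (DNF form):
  $n \wedge \neg g$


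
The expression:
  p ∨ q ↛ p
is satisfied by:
  {q: True, p: True}
  {q: True, p: False}
  {p: True, q: False}


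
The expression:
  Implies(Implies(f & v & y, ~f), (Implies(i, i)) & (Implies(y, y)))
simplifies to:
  True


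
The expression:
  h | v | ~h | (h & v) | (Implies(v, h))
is always true.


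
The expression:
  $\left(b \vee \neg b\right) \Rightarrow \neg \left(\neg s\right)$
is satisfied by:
  {s: True}


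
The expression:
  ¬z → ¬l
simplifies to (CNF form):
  z ∨ ¬l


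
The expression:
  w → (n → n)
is always true.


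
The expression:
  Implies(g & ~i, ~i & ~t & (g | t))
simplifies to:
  i | ~g | ~t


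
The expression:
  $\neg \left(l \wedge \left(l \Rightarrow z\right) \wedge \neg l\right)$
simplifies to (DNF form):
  $\text{True}$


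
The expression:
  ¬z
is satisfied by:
  {z: False}


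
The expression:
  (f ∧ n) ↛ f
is never true.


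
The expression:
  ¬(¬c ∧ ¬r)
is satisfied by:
  {r: True, c: True}
  {r: True, c: False}
  {c: True, r: False}


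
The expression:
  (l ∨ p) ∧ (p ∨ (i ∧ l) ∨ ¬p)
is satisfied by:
  {l: True, p: True}
  {l: True, p: False}
  {p: True, l: False}


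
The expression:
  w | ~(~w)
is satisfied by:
  {w: True}


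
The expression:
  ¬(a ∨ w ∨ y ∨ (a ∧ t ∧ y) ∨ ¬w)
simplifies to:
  False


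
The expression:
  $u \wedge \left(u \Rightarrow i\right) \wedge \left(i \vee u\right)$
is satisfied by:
  {i: True, u: True}


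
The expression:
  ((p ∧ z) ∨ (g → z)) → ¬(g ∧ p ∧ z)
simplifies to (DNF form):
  ¬g ∨ ¬p ∨ ¬z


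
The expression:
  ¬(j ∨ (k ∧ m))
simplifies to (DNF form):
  (¬j ∧ ¬k) ∨ (¬j ∧ ¬m)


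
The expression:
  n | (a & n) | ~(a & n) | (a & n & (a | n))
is always true.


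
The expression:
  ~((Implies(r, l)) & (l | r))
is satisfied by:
  {l: False}


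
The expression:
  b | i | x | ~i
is always true.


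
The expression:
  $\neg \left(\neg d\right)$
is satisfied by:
  {d: True}


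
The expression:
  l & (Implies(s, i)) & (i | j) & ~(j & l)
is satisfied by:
  {i: True, l: True, j: False}


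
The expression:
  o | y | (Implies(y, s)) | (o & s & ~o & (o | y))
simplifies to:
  True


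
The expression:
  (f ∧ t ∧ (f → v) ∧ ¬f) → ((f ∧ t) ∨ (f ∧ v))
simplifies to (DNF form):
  True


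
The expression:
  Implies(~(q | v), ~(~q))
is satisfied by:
  {q: True, v: True}
  {q: True, v: False}
  {v: True, q: False}


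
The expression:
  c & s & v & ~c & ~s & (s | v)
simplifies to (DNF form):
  False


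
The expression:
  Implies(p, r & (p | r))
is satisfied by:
  {r: True, p: False}
  {p: False, r: False}
  {p: True, r: True}


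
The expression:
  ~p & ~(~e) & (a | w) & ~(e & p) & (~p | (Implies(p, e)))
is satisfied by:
  {a: True, w: True, e: True, p: False}
  {a: True, e: True, p: False, w: False}
  {w: True, e: True, p: False, a: False}


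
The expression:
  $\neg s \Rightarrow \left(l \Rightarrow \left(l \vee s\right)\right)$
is always true.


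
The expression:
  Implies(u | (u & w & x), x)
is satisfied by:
  {x: True, u: False}
  {u: False, x: False}
  {u: True, x: True}


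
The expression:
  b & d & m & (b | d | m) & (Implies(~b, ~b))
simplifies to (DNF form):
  b & d & m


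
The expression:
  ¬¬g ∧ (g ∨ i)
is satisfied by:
  {g: True}


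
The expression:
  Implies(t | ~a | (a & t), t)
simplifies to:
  a | t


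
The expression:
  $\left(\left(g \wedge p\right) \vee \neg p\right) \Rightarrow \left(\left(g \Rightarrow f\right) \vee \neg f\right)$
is always true.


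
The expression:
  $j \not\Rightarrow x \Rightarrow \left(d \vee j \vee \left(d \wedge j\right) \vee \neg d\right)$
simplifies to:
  $\text{True}$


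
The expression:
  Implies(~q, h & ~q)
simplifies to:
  h | q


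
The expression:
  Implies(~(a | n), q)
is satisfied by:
  {n: True, a: True, q: True}
  {n: True, a: True, q: False}
  {n: True, q: True, a: False}
  {n: True, q: False, a: False}
  {a: True, q: True, n: False}
  {a: True, q: False, n: False}
  {q: True, a: False, n: False}


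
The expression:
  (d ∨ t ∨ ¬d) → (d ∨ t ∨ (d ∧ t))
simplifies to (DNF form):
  d ∨ t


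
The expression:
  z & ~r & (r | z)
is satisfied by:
  {z: True, r: False}


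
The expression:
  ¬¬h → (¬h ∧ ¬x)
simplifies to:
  ¬h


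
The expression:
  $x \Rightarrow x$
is always true.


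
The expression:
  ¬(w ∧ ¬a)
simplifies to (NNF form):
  a ∨ ¬w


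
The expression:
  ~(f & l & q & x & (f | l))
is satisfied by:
  {l: False, q: False, x: False, f: False}
  {f: True, l: False, q: False, x: False}
  {x: True, l: False, q: False, f: False}
  {f: True, x: True, l: False, q: False}
  {q: True, f: False, l: False, x: False}
  {f: True, q: True, l: False, x: False}
  {x: True, q: True, f: False, l: False}
  {f: True, x: True, q: True, l: False}
  {l: True, x: False, q: False, f: False}
  {f: True, l: True, x: False, q: False}
  {x: True, l: True, f: False, q: False}
  {f: True, x: True, l: True, q: False}
  {q: True, l: True, x: False, f: False}
  {f: True, q: True, l: True, x: False}
  {x: True, q: True, l: True, f: False}


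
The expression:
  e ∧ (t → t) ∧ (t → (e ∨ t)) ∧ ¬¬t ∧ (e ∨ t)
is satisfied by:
  {t: True, e: True}


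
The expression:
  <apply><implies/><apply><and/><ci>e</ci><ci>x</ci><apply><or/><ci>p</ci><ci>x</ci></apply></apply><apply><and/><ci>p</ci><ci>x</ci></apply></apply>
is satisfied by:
  {p: True, e: False, x: False}
  {e: False, x: False, p: False}
  {x: True, p: True, e: False}
  {x: True, e: False, p: False}
  {p: True, e: True, x: False}
  {e: True, p: False, x: False}
  {x: True, e: True, p: True}


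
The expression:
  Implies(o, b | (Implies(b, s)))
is always true.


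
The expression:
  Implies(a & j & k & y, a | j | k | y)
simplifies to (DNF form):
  True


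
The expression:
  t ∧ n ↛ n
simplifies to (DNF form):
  False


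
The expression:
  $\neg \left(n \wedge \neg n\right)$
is always true.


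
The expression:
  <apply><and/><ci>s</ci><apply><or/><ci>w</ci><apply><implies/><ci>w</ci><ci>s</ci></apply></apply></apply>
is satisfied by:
  {s: True}


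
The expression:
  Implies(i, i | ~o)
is always true.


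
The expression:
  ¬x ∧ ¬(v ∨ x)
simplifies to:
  ¬v ∧ ¬x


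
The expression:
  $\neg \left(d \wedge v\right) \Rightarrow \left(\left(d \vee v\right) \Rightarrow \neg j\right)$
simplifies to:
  $\left(d \wedge v\right) \vee \left(\neg d \wedge \neg v\right) \vee \neg j$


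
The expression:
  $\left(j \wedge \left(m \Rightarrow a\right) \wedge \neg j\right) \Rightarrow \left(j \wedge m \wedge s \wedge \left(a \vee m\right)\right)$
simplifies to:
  $\text{True}$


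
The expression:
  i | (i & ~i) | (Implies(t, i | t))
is always true.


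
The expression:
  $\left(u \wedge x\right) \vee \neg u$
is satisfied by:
  {x: True, u: False}
  {u: False, x: False}
  {u: True, x: True}


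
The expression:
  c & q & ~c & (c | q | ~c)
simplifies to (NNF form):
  False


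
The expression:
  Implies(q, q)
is always true.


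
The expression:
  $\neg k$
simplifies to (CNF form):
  $\neg k$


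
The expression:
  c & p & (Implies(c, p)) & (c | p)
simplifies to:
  c & p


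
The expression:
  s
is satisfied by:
  {s: True}


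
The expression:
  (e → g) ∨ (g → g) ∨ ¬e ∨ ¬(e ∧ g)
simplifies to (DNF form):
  True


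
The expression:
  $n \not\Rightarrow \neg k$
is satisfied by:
  {n: True, k: True}


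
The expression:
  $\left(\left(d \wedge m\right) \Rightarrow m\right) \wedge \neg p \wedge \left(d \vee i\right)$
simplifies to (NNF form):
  $\neg p \wedge \left(d \vee i\right)$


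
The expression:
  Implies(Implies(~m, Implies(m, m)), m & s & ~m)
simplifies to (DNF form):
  False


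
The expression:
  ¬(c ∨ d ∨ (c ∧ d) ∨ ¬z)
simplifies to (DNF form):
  z ∧ ¬c ∧ ¬d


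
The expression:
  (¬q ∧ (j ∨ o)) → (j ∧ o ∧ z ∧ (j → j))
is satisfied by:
  {q: True, z: True, j: False, o: False}
  {q: True, j: False, o: False, z: False}
  {q: True, z: True, o: True, j: False}
  {q: True, o: True, j: False, z: False}
  {q: True, z: True, j: True, o: False}
  {q: True, j: True, o: False, z: False}
  {q: True, z: True, o: True, j: True}
  {q: True, o: True, j: True, z: False}
  {z: True, j: False, o: False, q: False}
  {z: False, j: False, o: False, q: False}
  {z: True, j: True, o: True, q: False}


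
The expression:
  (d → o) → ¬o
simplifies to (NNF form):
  ¬o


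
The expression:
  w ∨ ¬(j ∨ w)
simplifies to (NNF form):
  w ∨ ¬j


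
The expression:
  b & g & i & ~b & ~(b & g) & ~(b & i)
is never true.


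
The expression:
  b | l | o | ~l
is always true.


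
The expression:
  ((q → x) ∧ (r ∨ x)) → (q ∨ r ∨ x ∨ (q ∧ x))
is always true.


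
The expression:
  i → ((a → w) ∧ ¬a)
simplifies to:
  ¬a ∨ ¬i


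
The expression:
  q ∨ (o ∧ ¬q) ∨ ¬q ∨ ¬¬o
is always true.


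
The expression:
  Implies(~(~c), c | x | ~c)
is always true.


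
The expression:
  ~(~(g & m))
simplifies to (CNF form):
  g & m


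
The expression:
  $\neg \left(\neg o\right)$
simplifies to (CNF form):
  $o$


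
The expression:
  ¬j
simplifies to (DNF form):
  ¬j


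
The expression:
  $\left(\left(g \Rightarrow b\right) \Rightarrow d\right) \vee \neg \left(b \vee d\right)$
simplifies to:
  $d \vee \neg b$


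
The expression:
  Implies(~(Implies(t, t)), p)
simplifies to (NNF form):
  True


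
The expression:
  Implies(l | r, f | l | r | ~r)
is always true.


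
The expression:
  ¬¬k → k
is always true.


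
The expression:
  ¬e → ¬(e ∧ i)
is always true.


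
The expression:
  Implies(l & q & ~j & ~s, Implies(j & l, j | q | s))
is always true.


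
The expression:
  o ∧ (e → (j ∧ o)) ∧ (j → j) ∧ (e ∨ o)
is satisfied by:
  {j: True, o: True, e: False}
  {o: True, e: False, j: False}
  {e: True, j: True, o: True}


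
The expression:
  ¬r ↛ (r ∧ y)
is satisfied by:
  {r: False}


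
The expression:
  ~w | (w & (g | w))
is always true.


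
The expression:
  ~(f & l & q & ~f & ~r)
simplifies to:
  True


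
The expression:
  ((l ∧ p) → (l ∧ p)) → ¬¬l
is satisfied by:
  {l: True}


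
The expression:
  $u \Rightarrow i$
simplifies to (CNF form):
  $i \vee \neg u$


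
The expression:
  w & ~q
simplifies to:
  w & ~q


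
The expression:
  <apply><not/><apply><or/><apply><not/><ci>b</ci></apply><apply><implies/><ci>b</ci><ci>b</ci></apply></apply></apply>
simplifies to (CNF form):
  <false/>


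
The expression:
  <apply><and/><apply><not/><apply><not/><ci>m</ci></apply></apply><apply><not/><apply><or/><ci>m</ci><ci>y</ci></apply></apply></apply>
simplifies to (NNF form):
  <false/>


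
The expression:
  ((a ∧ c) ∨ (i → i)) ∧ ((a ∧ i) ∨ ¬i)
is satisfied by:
  {a: True, i: False}
  {i: False, a: False}
  {i: True, a: True}


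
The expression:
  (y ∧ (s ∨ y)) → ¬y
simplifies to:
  ¬y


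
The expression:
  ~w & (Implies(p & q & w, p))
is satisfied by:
  {w: False}


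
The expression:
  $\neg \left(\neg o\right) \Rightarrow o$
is always true.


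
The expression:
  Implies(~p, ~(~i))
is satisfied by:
  {i: True, p: True}
  {i: True, p: False}
  {p: True, i: False}


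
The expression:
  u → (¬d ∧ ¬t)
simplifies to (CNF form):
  (¬d ∨ ¬u) ∧ (¬t ∨ ¬u)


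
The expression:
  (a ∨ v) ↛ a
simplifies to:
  v ∧ ¬a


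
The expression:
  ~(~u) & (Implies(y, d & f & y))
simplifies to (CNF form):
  u & (d | ~y) & (f | ~y)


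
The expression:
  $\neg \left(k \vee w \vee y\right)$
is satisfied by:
  {y: False, w: False, k: False}


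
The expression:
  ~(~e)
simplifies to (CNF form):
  e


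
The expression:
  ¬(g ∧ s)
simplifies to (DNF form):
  ¬g ∨ ¬s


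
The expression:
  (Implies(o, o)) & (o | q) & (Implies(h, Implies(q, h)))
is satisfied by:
  {q: True, o: True}
  {q: True, o: False}
  {o: True, q: False}


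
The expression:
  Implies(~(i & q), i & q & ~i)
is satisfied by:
  {i: True, q: True}


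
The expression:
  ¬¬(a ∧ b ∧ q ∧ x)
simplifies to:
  a ∧ b ∧ q ∧ x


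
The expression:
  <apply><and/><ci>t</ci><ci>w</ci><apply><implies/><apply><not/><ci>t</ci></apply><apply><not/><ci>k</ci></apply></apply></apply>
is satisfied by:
  {t: True, w: True}


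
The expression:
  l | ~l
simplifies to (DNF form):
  True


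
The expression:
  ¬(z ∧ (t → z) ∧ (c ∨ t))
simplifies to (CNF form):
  (¬c ∨ ¬z) ∧ (¬t ∨ ¬z)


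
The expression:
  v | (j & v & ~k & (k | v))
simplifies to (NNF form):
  v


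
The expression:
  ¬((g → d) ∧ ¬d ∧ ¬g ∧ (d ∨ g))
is always true.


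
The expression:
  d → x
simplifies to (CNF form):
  x ∨ ¬d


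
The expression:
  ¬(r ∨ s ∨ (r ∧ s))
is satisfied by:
  {r: False, s: False}


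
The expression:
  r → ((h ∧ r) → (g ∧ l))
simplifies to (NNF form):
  (g ∧ l) ∨ ¬h ∨ ¬r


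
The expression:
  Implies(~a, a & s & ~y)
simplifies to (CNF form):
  a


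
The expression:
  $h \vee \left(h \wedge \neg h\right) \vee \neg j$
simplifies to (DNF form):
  $h \vee \neg j$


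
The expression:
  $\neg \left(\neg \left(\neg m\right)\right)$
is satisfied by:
  {m: False}


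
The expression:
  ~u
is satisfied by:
  {u: False}


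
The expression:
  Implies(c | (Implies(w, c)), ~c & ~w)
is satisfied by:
  {c: False}


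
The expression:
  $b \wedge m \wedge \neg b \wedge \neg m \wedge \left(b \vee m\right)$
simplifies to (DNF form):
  $\text{False}$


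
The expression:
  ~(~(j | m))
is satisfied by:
  {m: True, j: True}
  {m: True, j: False}
  {j: True, m: False}


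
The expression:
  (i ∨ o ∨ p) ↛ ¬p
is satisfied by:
  {p: True}


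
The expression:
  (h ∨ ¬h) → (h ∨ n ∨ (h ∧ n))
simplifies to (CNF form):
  h ∨ n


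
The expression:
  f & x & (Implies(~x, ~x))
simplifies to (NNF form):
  f & x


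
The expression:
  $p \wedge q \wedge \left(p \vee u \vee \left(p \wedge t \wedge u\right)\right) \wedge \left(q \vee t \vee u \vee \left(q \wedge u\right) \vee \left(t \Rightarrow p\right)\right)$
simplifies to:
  $p \wedge q$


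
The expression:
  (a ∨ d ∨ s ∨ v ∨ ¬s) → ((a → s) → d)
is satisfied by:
  {d: True, a: True, s: False}
  {d: True, a: False, s: False}
  {d: True, s: True, a: True}
  {d: True, s: True, a: False}
  {a: True, s: False, d: False}


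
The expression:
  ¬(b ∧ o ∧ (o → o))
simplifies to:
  ¬b ∨ ¬o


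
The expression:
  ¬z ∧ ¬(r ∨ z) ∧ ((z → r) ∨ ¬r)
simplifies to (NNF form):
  ¬r ∧ ¬z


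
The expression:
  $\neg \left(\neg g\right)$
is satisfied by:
  {g: True}


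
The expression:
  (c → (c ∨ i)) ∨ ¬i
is always true.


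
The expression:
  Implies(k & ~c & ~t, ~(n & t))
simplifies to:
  True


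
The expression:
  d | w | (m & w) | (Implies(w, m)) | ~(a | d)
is always true.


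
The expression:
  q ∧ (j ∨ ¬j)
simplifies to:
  q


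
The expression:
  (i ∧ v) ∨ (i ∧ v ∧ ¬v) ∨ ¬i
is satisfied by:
  {v: True, i: False}
  {i: False, v: False}
  {i: True, v: True}


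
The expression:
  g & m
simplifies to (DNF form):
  g & m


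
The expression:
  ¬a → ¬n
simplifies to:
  a ∨ ¬n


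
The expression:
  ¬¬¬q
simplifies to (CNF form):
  ¬q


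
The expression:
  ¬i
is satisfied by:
  {i: False}


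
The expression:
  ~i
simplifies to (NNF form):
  ~i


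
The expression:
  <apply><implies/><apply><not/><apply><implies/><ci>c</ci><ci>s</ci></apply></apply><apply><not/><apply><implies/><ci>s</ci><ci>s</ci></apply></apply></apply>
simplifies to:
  <apply><or/><ci>s</ci><apply><not/><ci>c</ci></apply></apply>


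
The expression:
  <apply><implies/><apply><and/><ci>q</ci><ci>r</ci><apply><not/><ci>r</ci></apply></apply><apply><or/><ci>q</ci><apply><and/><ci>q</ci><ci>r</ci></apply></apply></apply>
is always true.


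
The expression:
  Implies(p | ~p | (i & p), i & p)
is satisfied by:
  {i: True, p: True}


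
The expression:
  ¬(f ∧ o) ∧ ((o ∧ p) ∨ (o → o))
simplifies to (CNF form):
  ¬f ∨ ¬o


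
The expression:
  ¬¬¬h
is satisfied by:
  {h: False}


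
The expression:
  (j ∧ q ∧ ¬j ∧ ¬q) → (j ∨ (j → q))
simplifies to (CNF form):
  True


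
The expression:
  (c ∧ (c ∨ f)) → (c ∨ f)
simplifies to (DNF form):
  True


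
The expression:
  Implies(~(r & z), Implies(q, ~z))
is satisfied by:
  {r: True, q: False, z: False}
  {q: False, z: False, r: False}
  {r: True, z: True, q: False}
  {z: True, q: False, r: False}
  {r: True, q: True, z: False}
  {q: True, r: False, z: False}
  {r: True, z: True, q: True}


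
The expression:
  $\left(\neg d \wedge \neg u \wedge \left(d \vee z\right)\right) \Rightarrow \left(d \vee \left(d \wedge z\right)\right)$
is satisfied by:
  {d: True, u: True, z: False}
  {d: True, u: False, z: False}
  {u: True, d: False, z: False}
  {d: False, u: False, z: False}
  {d: True, z: True, u: True}
  {d: True, z: True, u: False}
  {z: True, u: True, d: False}


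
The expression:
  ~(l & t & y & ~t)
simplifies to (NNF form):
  True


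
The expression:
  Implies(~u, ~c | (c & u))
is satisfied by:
  {u: True, c: False}
  {c: False, u: False}
  {c: True, u: True}


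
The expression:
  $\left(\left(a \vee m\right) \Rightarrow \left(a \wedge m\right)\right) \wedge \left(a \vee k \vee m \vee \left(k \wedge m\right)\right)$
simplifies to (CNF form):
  $\left(a \vee k\right) \wedge \left(a \vee \neg m\right) \wedge \left(m \vee \neg a\right)$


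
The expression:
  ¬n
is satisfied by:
  {n: False}


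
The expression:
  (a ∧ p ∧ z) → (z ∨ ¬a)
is always true.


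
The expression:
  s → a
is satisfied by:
  {a: True, s: False}
  {s: False, a: False}
  {s: True, a: True}


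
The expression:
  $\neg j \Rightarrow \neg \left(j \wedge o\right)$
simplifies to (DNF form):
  $\text{True}$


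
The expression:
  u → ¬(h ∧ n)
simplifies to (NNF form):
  ¬h ∨ ¬n ∨ ¬u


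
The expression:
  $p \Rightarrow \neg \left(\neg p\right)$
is always true.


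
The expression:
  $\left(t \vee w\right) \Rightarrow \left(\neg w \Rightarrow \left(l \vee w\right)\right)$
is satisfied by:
  {l: True, w: True, t: False}
  {l: True, w: False, t: False}
  {w: True, l: False, t: False}
  {l: False, w: False, t: False}
  {l: True, t: True, w: True}
  {l: True, t: True, w: False}
  {t: True, w: True, l: False}


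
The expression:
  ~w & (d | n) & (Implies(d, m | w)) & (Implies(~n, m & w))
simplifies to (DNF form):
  (m & n & ~w) | (n & ~d & ~w)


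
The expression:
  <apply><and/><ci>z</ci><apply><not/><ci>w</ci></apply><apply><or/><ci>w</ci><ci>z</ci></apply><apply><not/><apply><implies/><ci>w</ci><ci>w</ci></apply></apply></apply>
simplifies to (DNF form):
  <false/>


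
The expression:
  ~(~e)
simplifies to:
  e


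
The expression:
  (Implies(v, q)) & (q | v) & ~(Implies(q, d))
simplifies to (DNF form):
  q & ~d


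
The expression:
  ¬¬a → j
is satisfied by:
  {j: True, a: False}
  {a: False, j: False}
  {a: True, j: True}


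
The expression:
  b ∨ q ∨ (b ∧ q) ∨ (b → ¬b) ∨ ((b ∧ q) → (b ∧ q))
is always true.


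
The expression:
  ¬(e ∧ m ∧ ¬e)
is always true.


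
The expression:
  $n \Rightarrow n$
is always true.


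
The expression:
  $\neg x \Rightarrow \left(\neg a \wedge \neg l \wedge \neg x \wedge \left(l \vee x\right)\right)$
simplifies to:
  $x$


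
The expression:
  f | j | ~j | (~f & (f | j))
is always true.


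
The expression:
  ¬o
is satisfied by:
  {o: False}


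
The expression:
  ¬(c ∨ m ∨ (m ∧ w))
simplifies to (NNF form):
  ¬c ∧ ¬m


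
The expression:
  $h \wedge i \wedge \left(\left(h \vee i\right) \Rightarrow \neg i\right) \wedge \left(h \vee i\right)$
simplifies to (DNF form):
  $\text{False}$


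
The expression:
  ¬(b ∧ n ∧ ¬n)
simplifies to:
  True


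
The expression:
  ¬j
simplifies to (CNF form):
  ¬j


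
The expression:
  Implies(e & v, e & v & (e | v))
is always true.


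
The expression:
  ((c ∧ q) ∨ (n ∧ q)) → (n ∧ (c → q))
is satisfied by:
  {n: True, c: False, q: False}
  {c: False, q: False, n: False}
  {n: True, q: True, c: False}
  {q: True, c: False, n: False}
  {n: True, c: True, q: False}
  {c: True, n: False, q: False}
  {n: True, q: True, c: True}


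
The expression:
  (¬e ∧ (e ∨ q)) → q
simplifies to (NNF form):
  True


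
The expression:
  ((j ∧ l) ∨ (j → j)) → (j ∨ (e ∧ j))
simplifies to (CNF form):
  j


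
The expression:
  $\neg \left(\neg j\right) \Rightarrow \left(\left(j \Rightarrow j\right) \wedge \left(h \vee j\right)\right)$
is always true.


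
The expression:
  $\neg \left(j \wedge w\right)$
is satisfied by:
  {w: False, j: False}
  {j: True, w: False}
  {w: True, j: False}


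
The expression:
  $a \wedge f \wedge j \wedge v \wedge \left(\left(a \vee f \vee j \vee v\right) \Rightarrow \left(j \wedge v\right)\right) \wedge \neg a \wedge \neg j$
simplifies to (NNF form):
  $\text{False}$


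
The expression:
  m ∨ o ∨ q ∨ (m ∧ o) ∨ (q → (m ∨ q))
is always true.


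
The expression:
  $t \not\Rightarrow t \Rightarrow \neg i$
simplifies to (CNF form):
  $\text{True}$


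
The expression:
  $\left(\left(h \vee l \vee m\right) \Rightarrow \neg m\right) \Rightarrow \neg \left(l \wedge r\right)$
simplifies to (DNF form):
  $m \vee \neg l \vee \neg r$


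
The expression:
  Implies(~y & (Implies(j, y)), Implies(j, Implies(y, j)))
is always true.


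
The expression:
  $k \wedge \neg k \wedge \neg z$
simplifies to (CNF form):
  $\text{False}$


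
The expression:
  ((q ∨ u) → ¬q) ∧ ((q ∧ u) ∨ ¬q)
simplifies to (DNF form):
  ¬q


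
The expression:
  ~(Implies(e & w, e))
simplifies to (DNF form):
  False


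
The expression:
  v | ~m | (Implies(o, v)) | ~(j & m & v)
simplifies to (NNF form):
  True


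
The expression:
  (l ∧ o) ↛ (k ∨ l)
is never true.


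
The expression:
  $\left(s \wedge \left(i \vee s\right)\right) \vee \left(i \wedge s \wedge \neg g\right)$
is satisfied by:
  {s: True}


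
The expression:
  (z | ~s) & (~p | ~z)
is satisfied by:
  {z: False, s: False, p: False}
  {p: True, z: False, s: False}
  {z: True, p: False, s: False}
  {s: True, z: True, p: False}


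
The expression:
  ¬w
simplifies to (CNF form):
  ¬w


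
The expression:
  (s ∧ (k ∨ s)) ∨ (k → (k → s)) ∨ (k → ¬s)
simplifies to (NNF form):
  True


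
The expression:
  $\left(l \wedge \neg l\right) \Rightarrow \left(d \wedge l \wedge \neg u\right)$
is always true.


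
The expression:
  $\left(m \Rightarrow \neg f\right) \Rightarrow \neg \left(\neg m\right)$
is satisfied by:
  {m: True}


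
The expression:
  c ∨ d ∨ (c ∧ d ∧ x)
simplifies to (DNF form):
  c ∨ d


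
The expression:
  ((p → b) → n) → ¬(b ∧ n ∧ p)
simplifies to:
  ¬b ∨ ¬n ∨ ¬p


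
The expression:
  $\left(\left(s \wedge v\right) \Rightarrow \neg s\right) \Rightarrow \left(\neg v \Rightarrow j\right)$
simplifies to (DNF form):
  $j \vee v$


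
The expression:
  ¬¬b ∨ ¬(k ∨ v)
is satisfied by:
  {b: True, v: False, k: False}
  {b: True, k: True, v: False}
  {b: True, v: True, k: False}
  {b: True, k: True, v: True}
  {k: False, v: False, b: False}


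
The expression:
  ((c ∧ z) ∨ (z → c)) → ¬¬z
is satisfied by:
  {z: True}


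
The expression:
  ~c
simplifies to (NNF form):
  ~c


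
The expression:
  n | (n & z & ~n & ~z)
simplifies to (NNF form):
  n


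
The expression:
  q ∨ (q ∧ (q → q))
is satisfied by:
  {q: True}


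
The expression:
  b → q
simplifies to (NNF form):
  q ∨ ¬b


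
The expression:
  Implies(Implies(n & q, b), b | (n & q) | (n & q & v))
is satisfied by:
  {b: True, q: True, n: True}
  {b: True, q: True, n: False}
  {b: True, n: True, q: False}
  {b: True, n: False, q: False}
  {q: True, n: True, b: False}


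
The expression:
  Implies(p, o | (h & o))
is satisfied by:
  {o: True, p: False}
  {p: False, o: False}
  {p: True, o: True}


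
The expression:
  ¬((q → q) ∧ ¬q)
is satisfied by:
  {q: True}


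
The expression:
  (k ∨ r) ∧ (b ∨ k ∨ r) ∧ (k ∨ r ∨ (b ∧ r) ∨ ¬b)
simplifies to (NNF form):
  k ∨ r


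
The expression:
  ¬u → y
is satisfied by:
  {y: True, u: True}
  {y: True, u: False}
  {u: True, y: False}


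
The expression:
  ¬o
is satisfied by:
  {o: False}


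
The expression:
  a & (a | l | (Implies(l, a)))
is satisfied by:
  {a: True}


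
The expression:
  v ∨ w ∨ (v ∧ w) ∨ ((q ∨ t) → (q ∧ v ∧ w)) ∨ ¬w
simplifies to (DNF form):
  True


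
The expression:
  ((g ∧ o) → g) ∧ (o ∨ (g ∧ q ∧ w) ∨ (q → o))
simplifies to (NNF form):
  o ∨ (g ∧ w) ∨ ¬q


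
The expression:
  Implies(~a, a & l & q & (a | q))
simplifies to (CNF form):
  a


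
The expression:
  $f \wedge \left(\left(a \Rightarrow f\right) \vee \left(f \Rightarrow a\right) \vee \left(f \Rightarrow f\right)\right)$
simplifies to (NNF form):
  $f$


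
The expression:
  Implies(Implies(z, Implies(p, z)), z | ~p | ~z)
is always true.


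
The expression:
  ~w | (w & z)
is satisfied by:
  {z: True, w: False}
  {w: False, z: False}
  {w: True, z: True}


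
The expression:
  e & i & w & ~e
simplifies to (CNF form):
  False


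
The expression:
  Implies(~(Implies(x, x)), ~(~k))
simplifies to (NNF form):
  True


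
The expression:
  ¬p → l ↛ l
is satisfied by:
  {p: True}


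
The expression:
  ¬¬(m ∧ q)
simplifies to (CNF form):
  m ∧ q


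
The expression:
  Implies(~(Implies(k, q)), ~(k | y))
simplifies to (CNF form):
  q | ~k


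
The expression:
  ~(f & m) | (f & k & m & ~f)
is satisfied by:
  {m: False, f: False}
  {f: True, m: False}
  {m: True, f: False}


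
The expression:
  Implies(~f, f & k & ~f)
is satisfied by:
  {f: True}


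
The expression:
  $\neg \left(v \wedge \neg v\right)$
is always true.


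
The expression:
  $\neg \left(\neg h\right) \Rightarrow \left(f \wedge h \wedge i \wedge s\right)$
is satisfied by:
  {f: True, s: True, i: True, h: False}
  {f: True, s: True, i: False, h: False}
  {f: True, i: True, s: False, h: False}
  {f: True, i: False, s: False, h: False}
  {s: True, i: True, f: False, h: False}
  {s: True, i: False, f: False, h: False}
  {i: True, f: False, s: False, h: False}
  {i: False, f: False, s: False, h: False}
  {h: True, f: True, s: True, i: True}


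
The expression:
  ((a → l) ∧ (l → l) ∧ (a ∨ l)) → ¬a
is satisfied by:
  {l: False, a: False}
  {a: True, l: False}
  {l: True, a: False}


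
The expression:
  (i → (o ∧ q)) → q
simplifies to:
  i ∨ q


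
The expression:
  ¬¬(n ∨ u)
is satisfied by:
  {n: True, u: True}
  {n: True, u: False}
  {u: True, n: False}


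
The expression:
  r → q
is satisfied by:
  {q: True, r: False}
  {r: False, q: False}
  {r: True, q: True}


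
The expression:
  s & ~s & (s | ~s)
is never true.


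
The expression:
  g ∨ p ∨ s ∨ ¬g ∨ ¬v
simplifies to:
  True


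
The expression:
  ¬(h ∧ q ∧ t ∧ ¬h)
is always true.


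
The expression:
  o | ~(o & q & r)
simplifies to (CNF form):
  True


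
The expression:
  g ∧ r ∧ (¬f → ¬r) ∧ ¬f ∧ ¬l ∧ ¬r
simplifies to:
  False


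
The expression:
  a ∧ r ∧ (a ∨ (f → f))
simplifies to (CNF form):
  a ∧ r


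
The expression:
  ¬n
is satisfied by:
  {n: False}


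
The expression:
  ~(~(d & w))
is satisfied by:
  {w: True, d: True}


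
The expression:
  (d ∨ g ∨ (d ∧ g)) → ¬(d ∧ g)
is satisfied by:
  {g: False, d: False}
  {d: True, g: False}
  {g: True, d: False}


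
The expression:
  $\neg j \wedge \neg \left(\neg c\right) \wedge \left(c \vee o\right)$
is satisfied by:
  {c: True, j: False}


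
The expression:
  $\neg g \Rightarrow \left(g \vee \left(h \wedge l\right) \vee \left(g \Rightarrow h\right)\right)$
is always true.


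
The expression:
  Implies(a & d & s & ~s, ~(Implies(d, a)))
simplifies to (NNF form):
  True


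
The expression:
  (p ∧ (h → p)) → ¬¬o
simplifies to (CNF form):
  o ∨ ¬p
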